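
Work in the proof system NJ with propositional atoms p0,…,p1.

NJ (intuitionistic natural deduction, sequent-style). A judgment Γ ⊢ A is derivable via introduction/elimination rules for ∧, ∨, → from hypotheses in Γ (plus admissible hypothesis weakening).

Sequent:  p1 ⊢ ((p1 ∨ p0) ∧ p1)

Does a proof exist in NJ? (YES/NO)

Proof tree:
[∧I] p1 ⊢ ((p1 ∨ p0) ∧ p1)
  [∨I₁] p1 ⊢ (p1 ∨ p0)
    [Ax] p1 ⊢ p1
  [Ax] p1 ⊢ p1

Result: YES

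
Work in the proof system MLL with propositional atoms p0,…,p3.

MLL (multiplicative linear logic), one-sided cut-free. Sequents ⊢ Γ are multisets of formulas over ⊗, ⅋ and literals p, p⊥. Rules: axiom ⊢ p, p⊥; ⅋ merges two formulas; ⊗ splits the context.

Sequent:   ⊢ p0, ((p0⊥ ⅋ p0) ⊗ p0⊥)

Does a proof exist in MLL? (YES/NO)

Proof tree:
[⊗]  ⊢ p0, ((p0⊥ ⅋ p0) ⊗ p0⊥)
  [⅋]  ⊢ (p0⊥ ⅋ p0)
    [Ax]  ⊢ p0, p0⊥
  [Ax]  ⊢ p0, p0⊥

Result: YES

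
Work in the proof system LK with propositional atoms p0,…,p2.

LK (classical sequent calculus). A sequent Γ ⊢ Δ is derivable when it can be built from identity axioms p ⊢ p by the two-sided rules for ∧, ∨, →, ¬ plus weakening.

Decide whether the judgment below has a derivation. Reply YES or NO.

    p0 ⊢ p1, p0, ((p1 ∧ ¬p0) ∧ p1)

Derivation (root first):
[∧R] p0 ⊢ p1, p0, ((p1 ∧ ¬p0) ∧ p1)
  [∧R] p0 ⊢ p1, p0, (p1 ∧ ¬p0)
    [WR] p0 ⊢ p0, p1
      [Ax] p0 ⊢ p0
    [¬R]  ⊢ p0, p1, ¬p0
      [WR] p0 ⊢ p0, p1
        [Ax] p0 ⊢ p0
  [WR] p0 ⊢ p0, p1
    [Ax] p0 ⊢ p0

Result: YES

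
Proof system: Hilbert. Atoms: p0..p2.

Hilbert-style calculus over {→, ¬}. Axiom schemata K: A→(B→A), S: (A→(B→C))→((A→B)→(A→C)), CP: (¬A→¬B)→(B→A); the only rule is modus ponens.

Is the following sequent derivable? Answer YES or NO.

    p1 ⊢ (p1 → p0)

Truth-table refutation:
  v=000: Γ:[p1=F] Δ:[(p1 → p0)=T] refutes=False
  v=001: Γ:[p1=F] Δ:[(p1 → p0)=T] refutes=False
  v=010: Γ:[p1=T] Δ:[(p1 → p0)=F] refutes=True  ← countermodel

Result: NO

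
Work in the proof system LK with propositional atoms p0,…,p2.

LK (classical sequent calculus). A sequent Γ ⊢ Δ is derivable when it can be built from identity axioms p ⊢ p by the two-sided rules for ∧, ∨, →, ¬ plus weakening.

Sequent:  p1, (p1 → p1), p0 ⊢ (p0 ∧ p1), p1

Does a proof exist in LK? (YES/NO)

Proof tree:
[WR] p1, (p1 → p1), p0 ⊢ (p0 ∧ p1), p1
  [∧R] p1, (p1 → p1), p0 ⊢ (p0 ∧ p1)
    [Ax] p0 ⊢ p0
    [→L] p1, (p1 → p1) ⊢ p1
      [Ax] p1 ⊢ p1
      [Ax] p1 ⊢ p1

Result: YES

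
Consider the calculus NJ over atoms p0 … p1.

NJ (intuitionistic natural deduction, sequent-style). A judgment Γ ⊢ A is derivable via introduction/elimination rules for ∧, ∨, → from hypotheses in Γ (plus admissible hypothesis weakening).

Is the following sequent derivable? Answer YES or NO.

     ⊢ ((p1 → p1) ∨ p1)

Derivation trace:
[∨I₁]  ⊢ ((p1 → p1) ∨ p1)
  [→I]  ⊢ (p1 → p1)
    [Ax] p1 ⊢ p1

Result: YES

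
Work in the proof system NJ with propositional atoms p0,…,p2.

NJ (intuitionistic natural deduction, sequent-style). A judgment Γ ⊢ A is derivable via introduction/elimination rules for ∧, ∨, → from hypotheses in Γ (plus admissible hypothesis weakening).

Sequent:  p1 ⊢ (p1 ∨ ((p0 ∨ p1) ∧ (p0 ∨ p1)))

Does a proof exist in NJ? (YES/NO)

Proof tree:
[∨I₂] p1 ⊢ (p1 ∨ ((p0 ∨ p1) ∧ (p0 ∨ p1)))
  [∧I] p1 ⊢ ((p0 ∨ p1) ∧ (p0 ∨ p1))
    [∨I₂] p1 ⊢ (p0 ∨ p1)
      [Ax] p1 ⊢ p1
    [∨I₂] p1 ⊢ (p0 ∨ p1)
      [Ax] p1 ⊢ p1

Result: YES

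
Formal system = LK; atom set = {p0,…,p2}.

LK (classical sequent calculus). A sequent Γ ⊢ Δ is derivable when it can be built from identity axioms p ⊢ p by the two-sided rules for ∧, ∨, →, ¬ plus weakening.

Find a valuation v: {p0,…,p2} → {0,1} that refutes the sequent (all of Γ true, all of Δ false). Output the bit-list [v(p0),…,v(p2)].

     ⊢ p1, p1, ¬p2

Truth-table refutation:
  v=000: Γ:[] Δ:[p1=F, p1=F, ¬p2=T] refutes=False
  v=001: Γ:[] Δ:[p1=F, p1=F, ¬p2=F] refutes=True  ← countermodel

Result: [0, 0, 1]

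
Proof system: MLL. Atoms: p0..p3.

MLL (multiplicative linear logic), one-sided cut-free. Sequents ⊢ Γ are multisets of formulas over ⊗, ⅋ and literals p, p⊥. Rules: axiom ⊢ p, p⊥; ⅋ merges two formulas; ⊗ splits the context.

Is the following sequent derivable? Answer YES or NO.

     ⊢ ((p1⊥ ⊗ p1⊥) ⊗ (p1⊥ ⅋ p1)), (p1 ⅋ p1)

Derivation (root first):
[⅋]  ⊢ ((p1⊥ ⊗ p1⊥) ⊗ (p1⊥ ⅋ p1)), (p1 ⅋ p1)
  [⊗]  ⊢ p1, p1, ((p1⊥ ⊗ p1⊥) ⊗ (p1⊥ ⅋ p1))
    [⊗]  ⊢ p1, p1, (p1⊥ ⊗ p1⊥)
      [Ax]  ⊢ p1, p1⊥
      [Ax]  ⊢ p1, p1⊥
    [⅋]  ⊢ (p1⊥ ⅋ p1)
      [Ax]  ⊢ p1, p1⊥

Result: YES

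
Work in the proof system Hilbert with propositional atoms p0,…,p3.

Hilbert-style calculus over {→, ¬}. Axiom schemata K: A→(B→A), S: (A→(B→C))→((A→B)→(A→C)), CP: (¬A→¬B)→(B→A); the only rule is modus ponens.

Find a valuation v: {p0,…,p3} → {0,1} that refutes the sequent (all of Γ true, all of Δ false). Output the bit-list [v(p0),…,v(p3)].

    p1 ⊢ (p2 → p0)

Search for a countermodel by truth-table:
  v=0000: Γ:[p1=F] Δ:[(p2 → p0)=T] refutes=False
  v=0001: Γ:[p1=F] Δ:[(p2 → p0)=T] refutes=False
  v=0010: Γ:[p1=F] Δ:[(p2 → p0)=F] refutes=False
  v=0011: Γ:[p1=F] Δ:[(p2 → p0)=F] refutes=False
  v=0100: Γ:[p1=T] Δ:[(p2 → p0)=T] refutes=False
  v=0101: Γ:[p1=T] Δ:[(p2 → p0)=T] refutes=False
  v=0110: Γ:[p1=T] Δ:[(p2 → p0)=F] refutes=True  ← countermodel

Result: [0, 1, 1, 0]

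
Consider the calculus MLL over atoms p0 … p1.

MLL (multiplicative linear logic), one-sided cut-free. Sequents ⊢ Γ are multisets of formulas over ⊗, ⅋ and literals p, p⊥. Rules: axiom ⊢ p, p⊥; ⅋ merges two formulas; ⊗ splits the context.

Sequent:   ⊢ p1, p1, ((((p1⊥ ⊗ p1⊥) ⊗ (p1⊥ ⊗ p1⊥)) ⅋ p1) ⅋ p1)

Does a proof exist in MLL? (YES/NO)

Proof tree:
[⅋]  ⊢ p1, p1, ((((p1⊥ ⊗ p1⊥) ⊗ (p1⊥ ⊗ p1⊥)) ⅋ p1) ⅋ p1)
  [⅋]  ⊢ p1, p1, p1, (((p1⊥ ⊗ p1⊥) ⊗ (p1⊥ ⊗ p1⊥)) ⅋ p1)
    [⊗]  ⊢ p1, p1, p1, p1, ((p1⊥ ⊗ p1⊥) ⊗ (p1⊥ ⊗ p1⊥))
      [⊗]  ⊢ p1, p1, (p1⊥ ⊗ p1⊥)
        [Ax]  ⊢ p1, p1⊥
        [Ax]  ⊢ p1, p1⊥
      [⊗]  ⊢ p1, p1, (p1⊥ ⊗ p1⊥)
        [Ax]  ⊢ p1, p1⊥
        [Ax]  ⊢ p1, p1⊥

Result: YES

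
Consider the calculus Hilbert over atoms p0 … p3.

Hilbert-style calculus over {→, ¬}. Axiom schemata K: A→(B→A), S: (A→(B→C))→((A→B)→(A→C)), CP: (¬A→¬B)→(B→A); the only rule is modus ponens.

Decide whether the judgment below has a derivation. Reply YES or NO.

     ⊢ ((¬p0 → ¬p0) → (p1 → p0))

Search for a countermodel by truth-table:
  v=0000: Γ:[] Δ:[((¬p0 → ¬p0) → (p1 → p0))=T] refutes=False
  v=0001: Γ:[] Δ:[((¬p0 → ¬p0) → (p1 → p0))=T] refutes=False
  v=0010: Γ:[] Δ:[((¬p0 → ¬p0) → (p1 → p0))=T] refutes=False
  v=0011: Γ:[] Δ:[((¬p0 → ¬p0) → (p1 → p0))=T] refutes=False
  v=0100: Γ:[] Δ:[((¬p0 → ¬p0) → (p1 → p0))=F] refutes=True  ← countermodel

Result: NO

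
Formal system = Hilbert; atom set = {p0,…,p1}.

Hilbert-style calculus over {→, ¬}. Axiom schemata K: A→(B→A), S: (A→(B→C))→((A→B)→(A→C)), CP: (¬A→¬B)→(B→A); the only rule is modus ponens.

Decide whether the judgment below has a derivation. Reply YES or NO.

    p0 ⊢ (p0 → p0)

Derivation (root first):
[MP] p0 ⊢ (p0 → p0)
  [K]  ⊢ (p0 → (p0 → p0))
  [MP] p0 ⊢ p0
    [MP] p0 ⊢ (p0 → p0)
      [K]  ⊢ (p0 → (p0 → p0))
      [Hyp] p0 ⊢ p0
    [MP] p0 ⊢ p0
      [MP] p0 ⊢ (p0 → p0)
        [K]  ⊢ (p0 → (p0 → p0))
        [Hyp] p0 ⊢ p0
      [Hyp] p0 ⊢ p0

Result: YES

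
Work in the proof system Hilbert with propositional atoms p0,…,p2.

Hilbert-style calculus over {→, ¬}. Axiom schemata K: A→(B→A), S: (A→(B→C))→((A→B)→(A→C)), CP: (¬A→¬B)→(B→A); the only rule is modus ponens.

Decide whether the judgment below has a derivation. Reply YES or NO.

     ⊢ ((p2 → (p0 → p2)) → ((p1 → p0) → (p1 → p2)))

Enumerate valuations to refute Γ ⊢ Δ:
  v=000: Γ:[] Δ:[((p2 → (p0 → p2)) → ((p1 → p0) → (p1 → p2)))=T] refutes=False
  v=001: Γ:[] Δ:[((p2 → (p0 → p2)) → ((p1 → p0) → (p1 → p2)))=T] refutes=False
  v=010: Γ:[] Δ:[((p2 → (p0 → p2)) → ((p1 → p0) → (p1 → p2)))=T] refutes=False
  v=011: Γ:[] Δ:[((p2 → (p0 → p2)) → ((p1 → p0) → (p1 → p2)))=T] refutes=False
  v=100: Γ:[] Δ:[((p2 → (p0 → p2)) → ((p1 → p0) → (p1 → p2)))=T] refutes=False
  v=101: Γ:[] Δ:[((p2 → (p0 → p2)) → ((p1 → p0) → (p1 → p2)))=T] refutes=False
  v=110: Γ:[] Δ:[((p2 → (p0 → p2)) → ((p1 → p0) → (p1 → p2)))=F] refutes=True  ← countermodel

Result: NO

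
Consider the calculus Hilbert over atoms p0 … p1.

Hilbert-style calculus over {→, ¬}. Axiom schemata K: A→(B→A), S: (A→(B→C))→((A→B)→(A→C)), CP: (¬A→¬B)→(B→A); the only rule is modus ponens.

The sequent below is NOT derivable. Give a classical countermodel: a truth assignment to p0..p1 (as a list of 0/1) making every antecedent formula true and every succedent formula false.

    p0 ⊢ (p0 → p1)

Search for a countermodel by truth-table:
  v=00: Γ:[p0=F] Δ:[(p0 → p1)=T] refutes=False
  v=01: Γ:[p0=F] Δ:[(p0 → p1)=T] refutes=False
  v=10: Γ:[p0=T] Δ:[(p0 → p1)=F] refutes=True  ← countermodel

Result: [1, 0]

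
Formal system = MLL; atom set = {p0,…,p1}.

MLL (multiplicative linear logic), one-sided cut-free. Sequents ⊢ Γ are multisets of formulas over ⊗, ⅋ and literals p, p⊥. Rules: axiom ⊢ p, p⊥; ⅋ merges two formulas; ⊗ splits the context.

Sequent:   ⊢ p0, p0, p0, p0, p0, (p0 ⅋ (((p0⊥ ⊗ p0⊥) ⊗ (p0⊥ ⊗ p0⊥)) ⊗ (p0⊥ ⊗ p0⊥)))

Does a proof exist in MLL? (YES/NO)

Derivation trace:
[⅋]  ⊢ p0, p0, p0, p0, p0, (p0 ⅋ (((p0⊥ ⊗ p0⊥) ⊗ (p0⊥ ⊗ p0⊥)) ⊗ (p0⊥ ⊗ p0⊥)))
  [⊗]  ⊢ p0, p0, p0, p0, p0, p0, (((p0⊥ ⊗ p0⊥) ⊗ (p0⊥ ⊗ p0⊥)) ⊗ (p0⊥ ⊗ p0⊥))
    [⊗]  ⊢ p0, p0, p0, p0, ((p0⊥ ⊗ p0⊥) ⊗ (p0⊥ ⊗ p0⊥))
      [⊗]  ⊢ p0, p0, (p0⊥ ⊗ p0⊥)
        [Ax]  ⊢ p0, p0⊥
        [Ax]  ⊢ p0, p0⊥
      [⊗]  ⊢ p0, p0, (p0⊥ ⊗ p0⊥)
        [Ax]  ⊢ p0, p0⊥
        [Ax]  ⊢ p0, p0⊥
    [⊗]  ⊢ p0, p0, (p0⊥ ⊗ p0⊥)
      [Ax]  ⊢ p0, p0⊥
      [Ax]  ⊢ p0, p0⊥

Result: YES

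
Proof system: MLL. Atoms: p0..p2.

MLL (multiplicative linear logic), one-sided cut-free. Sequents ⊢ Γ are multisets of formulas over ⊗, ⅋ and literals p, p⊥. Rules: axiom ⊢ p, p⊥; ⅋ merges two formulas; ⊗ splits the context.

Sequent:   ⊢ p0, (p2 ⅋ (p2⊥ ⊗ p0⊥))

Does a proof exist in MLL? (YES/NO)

Proof tree:
[⅋]  ⊢ p0, (p2 ⅋ (p2⊥ ⊗ p0⊥))
  [⊗]  ⊢ p2, p0, (p2⊥ ⊗ p0⊥)
    [Ax]  ⊢ p2, p2⊥
    [Ax]  ⊢ p0, p0⊥

Result: YES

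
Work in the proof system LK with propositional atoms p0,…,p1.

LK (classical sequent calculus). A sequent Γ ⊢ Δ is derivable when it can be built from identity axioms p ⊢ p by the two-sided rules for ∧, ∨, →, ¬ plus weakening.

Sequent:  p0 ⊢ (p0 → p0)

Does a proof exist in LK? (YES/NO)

Derivation trace:
[→R] p0 ⊢ (p0 → p0)
  [WL] p0, p0 ⊢ p0
    [Ax] p0 ⊢ p0

Result: YES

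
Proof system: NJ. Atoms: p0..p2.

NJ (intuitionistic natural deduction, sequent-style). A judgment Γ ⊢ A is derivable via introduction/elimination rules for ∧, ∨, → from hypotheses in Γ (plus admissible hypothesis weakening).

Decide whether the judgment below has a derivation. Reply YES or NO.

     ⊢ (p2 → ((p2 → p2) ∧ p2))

Derivation trace:
[→I]  ⊢ (p2 → ((p2 → p2) ∧ p2))
  [∧I] p2 ⊢ ((p2 → p2) ∧ p2)
    [→I]  ⊢ (p2 → p2)
      [Ax] p2 ⊢ p2
    [Ax] p2 ⊢ p2

Result: YES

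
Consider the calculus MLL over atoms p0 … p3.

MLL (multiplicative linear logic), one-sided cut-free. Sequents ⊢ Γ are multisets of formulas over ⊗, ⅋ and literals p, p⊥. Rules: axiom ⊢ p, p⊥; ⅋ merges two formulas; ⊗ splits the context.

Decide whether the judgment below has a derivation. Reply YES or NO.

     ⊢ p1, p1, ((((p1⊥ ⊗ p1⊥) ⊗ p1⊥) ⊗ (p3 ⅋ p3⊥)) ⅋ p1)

Derivation trace:
[⅋]  ⊢ p1, p1, ((((p1⊥ ⊗ p1⊥) ⊗ p1⊥) ⊗ (p3 ⅋ p3⊥)) ⅋ p1)
  [⊗]  ⊢ p1, p1, p1, (((p1⊥ ⊗ p1⊥) ⊗ p1⊥) ⊗ (p3 ⅋ p3⊥))
    [⊗]  ⊢ p1, p1, p1, ((p1⊥ ⊗ p1⊥) ⊗ p1⊥)
      [⊗]  ⊢ p1, p1, (p1⊥ ⊗ p1⊥)
        [Ax]  ⊢ p1, p1⊥
        [Ax]  ⊢ p1, p1⊥
      [Ax]  ⊢ p1, p1⊥
    [⅋]  ⊢ (p3 ⅋ p3⊥)
      [Ax]  ⊢ p3, p3⊥

Result: YES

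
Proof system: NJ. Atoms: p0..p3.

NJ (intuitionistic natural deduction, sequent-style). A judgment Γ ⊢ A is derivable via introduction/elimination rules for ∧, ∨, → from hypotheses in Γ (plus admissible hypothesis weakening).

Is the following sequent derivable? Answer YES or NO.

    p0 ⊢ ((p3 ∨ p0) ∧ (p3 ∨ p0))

Derivation trace:
[∧I] p0 ⊢ ((p3 ∨ p0) ∧ (p3 ∨ p0))
  [∨I₂] p0 ⊢ (p3 ∨ p0)
    [Ax] p0 ⊢ p0
  [∨I₂] p0 ⊢ (p3 ∨ p0)
    [Ax] p0 ⊢ p0

Result: YES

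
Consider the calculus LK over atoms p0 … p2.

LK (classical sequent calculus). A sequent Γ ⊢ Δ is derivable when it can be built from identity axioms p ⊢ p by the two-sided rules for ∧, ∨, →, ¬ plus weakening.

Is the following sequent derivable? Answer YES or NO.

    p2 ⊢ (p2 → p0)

Search for a countermodel by truth-table:
  v=000: Γ:[p2=F] Δ:[(p2 → p0)=T] refutes=False
  v=001: Γ:[p2=T] Δ:[(p2 → p0)=F] refutes=True  ← countermodel

Result: NO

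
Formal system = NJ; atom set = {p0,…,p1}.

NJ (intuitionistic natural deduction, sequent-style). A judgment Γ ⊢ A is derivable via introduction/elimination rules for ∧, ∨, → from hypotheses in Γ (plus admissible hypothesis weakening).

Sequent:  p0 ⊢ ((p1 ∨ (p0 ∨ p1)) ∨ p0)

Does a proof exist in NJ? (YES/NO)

Derivation trace:
[∨I₁] p0 ⊢ ((p1 ∨ (p0 ∨ p1)) ∨ p0)
  [∨I₂] p0 ⊢ (p1 ∨ (p0 ∨ p1))
    [∨I₁] p0 ⊢ (p0 ∨ p1)
      [Ax] p0 ⊢ p0

Result: YES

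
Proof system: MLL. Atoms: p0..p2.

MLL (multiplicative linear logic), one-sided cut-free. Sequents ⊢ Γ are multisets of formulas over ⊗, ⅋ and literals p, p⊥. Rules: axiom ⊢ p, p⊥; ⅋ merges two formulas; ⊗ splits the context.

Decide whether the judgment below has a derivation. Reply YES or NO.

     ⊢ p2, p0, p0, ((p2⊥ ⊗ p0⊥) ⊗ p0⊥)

Derivation trace:
[⊗]  ⊢ p2, p0, p0, ((p2⊥ ⊗ p0⊥) ⊗ p0⊥)
  [⊗]  ⊢ p2, p0, (p2⊥ ⊗ p0⊥)
    [Ax]  ⊢ p2, p2⊥
    [Ax]  ⊢ p0, p0⊥
  [Ax]  ⊢ p0, p0⊥

Result: YES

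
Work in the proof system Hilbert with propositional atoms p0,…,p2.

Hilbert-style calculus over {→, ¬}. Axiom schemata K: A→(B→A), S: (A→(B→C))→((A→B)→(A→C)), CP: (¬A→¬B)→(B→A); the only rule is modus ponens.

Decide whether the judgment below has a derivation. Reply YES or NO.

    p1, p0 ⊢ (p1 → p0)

Proof tree:
[MP] p1, p0 ⊢ (p1 → p0)
  [K]  ⊢ (p0 → (p1 → p0))
  [MP] p1, p0 ⊢ p0
    [MP] p0 ⊢ (p1 → p0)
      [K]  ⊢ (p0 → (p1 → p0))
      [Hyp] p0 ⊢ p0
    [Hyp] p1 ⊢ p1

Result: YES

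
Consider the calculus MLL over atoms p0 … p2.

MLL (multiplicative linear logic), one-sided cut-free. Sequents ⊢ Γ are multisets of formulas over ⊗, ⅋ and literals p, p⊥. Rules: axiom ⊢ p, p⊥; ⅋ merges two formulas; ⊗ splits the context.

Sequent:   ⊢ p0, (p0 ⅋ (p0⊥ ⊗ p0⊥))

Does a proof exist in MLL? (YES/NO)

Derivation (root first):
[⅋]  ⊢ p0, (p0 ⅋ (p0⊥ ⊗ p0⊥))
  [⊗]  ⊢ p0, p0, (p0⊥ ⊗ p0⊥)
    [Ax]  ⊢ p0, p0⊥
    [Ax]  ⊢ p0, p0⊥

Result: YES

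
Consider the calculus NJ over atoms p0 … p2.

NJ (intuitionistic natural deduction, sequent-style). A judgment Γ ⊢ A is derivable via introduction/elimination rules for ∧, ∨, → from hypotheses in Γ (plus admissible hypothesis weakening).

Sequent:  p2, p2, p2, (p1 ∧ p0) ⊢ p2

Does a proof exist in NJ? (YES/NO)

Proof tree:
[Wk] p2, p2, p2, (p1 ∧ p0) ⊢ p2
  [Wk] p2, p2, p2 ⊢ p2
    [Wk] p2, p2 ⊢ p2
      [Ax] p2 ⊢ p2

Result: YES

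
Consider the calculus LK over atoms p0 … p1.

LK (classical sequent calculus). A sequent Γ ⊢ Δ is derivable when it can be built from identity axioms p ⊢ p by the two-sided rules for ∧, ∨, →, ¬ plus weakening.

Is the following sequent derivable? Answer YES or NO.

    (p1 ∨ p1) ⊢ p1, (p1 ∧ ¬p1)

Derivation trace:
[∨L] (p1 ∨ p1) ⊢ p1, (p1 ∧ ¬p1)
  [∧R] p1 ⊢ p1, (p1 ∧ ¬p1)
    [Ax] p1 ⊢ p1
    [¬R]  ⊢ p1, ¬p1
      [Ax] p1 ⊢ p1
  [Ax] p1 ⊢ p1

Result: YES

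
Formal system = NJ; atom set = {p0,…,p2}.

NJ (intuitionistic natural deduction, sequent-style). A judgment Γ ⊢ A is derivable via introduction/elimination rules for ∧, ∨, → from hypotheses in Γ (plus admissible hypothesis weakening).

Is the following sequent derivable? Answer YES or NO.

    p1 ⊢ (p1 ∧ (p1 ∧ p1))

Derivation trace:
[∧I] p1 ⊢ (p1 ∧ (p1 ∧ p1))
  [Wk] p1, p1 ⊢ p1
    [Ax] p1 ⊢ p1
  [∧I] p1 ⊢ (p1 ∧ p1)
    [Ax] p1 ⊢ p1
    [Ax] p1 ⊢ p1

Result: YES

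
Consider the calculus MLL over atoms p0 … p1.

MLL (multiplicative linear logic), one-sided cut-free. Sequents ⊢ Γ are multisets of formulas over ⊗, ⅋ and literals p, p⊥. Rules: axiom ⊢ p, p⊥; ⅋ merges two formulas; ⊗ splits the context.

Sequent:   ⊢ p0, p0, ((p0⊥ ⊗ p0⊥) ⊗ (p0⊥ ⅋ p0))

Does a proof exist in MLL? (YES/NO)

Proof tree:
[⊗]  ⊢ p0, p0, ((p0⊥ ⊗ p0⊥) ⊗ (p0⊥ ⅋ p0))
  [⊗]  ⊢ p0, p0, (p0⊥ ⊗ p0⊥)
    [Ax]  ⊢ p0, p0⊥
    [Ax]  ⊢ p0, p0⊥
  [⅋]  ⊢ (p0⊥ ⅋ p0)
    [Ax]  ⊢ p0, p0⊥

Result: YES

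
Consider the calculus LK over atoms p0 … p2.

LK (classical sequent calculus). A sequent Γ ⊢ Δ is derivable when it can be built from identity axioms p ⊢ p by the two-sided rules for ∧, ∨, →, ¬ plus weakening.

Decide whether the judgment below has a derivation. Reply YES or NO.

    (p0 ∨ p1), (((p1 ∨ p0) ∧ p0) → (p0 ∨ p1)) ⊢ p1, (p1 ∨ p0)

Derivation trace:
[→L] (p0 ∨ p1), (((p1 ∨ p0) ∧ p0) → (p0 ∨ p1)) ⊢ p1, (p1 ∨ p0)
  [∧R] (p0 ∨ p1) ⊢ p1, ((p1 ∨ p0) ∧ p0)
    [∨R] (p0 ∨ p1) ⊢ (p1 ∨ p0)
      [∨L] (p0 ∨ p1) ⊢ p1, p0
        [Ax] p0 ⊢ p0
        [Ax] p1 ⊢ p1
    [∨L] (p0 ∨ p1) ⊢ p1, p0
      [Ax] p0 ⊢ p0
      [Ax] p1 ⊢ p1
  [∨R] (p0 ∨ p1) ⊢ (p1 ∨ p0)
    [∨L] (p0 ∨ p1) ⊢ p1, p0
      [Ax] p0 ⊢ p0
      [Ax] p1 ⊢ p1

Result: YES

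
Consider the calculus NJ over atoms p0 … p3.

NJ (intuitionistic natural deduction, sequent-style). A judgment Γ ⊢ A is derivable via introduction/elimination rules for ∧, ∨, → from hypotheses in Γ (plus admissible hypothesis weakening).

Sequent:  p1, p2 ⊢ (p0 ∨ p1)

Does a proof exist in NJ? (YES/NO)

Derivation trace:
[Wk] p1, p2 ⊢ (p0 ∨ p1)
  [∨I₂] p1 ⊢ (p0 ∨ p1)
    [Ax] p1 ⊢ p1

Result: YES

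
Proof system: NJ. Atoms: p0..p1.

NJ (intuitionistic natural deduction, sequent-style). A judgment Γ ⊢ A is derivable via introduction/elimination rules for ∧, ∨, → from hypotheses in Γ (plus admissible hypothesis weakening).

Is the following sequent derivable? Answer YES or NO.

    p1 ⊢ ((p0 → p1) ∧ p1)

Derivation (root first):
[∧I] p1 ⊢ ((p0 → p1) ∧ p1)
  [→I] p1 ⊢ (p0 → p1)
    [Wk] p1, p0 ⊢ p1
      [Ax] p1 ⊢ p1
  [Ax] p1 ⊢ p1

Result: YES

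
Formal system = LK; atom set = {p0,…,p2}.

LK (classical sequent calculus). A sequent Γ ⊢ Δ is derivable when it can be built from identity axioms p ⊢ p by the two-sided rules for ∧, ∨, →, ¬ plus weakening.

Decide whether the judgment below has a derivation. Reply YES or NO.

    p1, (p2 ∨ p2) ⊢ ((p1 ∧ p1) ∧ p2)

Derivation trace:
[∧R] p1, (p2 ∨ p2) ⊢ ((p1 ∧ p1) ∧ p2)
  [∧R] p1 ⊢ (p1 ∧ p1)
    [Ax] p1 ⊢ p1
    [Ax] p1 ⊢ p1
  [∨L] (p2 ∨ p2) ⊢ p2
    [Ax] p2 ⊢ p2
    [Ax] p2 ⊢ p2

Result: YES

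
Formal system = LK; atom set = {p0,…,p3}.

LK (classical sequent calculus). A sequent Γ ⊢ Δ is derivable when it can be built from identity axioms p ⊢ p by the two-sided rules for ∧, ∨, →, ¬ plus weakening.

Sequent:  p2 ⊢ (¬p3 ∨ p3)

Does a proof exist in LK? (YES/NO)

Derivation (root first):
[WL] p2 ⊢ (¬p3 ∨ p3)
  [∨R]  ⊢ (¬p3 ∨ p3)
    [¬R]  ⊢ p3, ¬p3
      [Ax] p3 ⊢ p3

Result: YES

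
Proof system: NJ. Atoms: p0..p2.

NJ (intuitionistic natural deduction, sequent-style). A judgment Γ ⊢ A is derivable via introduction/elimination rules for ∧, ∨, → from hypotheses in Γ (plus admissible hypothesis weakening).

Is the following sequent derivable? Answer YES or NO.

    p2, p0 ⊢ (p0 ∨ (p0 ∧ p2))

Proof tree:
[∨I₂] p2, p0 ⊢ (p0 ∨ (p0 ∧ p2))
  [∧I] p2, p0 ⊢ (p0 ∧ p2)
    [Ax] p0 ⊢ p0
    [Ax] p2 ⊢ p2

Result: YES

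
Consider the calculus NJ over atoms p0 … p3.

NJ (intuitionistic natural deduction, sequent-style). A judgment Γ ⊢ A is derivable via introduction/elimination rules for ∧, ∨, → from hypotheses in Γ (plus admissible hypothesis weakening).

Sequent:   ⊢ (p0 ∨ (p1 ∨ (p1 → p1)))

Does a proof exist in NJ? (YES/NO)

Derivation (root first):
[∨I₂]  ⊢ (p0 ∨ (p1 ∨ (p1 → p1)))
  [∨I₂]  ⊢ (p1 ∨ (p1 → p1))
    [→I]  ⊢ (p1 → p1)
      [Ax] p1 ⊢ p1

Result: YES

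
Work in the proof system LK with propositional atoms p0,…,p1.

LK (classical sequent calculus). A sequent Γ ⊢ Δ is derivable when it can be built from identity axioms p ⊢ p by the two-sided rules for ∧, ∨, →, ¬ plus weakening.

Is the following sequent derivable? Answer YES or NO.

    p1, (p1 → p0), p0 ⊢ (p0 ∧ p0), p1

Derivation (root first):
[WR] p1, (p1 → p0), p0 ⊢ (p0 ∧ p0), p1
  [∧R] p1, (p1 → p0), p0 ⊢ (p0 ∧ p0)
    [→L] p1, (p1 → p0) ⊢ p0
      [Ax] p1 ⊢ p1
      [Ax] p0 ⊢ p0
    [Ax] p0 ⊢ p0

Result: YES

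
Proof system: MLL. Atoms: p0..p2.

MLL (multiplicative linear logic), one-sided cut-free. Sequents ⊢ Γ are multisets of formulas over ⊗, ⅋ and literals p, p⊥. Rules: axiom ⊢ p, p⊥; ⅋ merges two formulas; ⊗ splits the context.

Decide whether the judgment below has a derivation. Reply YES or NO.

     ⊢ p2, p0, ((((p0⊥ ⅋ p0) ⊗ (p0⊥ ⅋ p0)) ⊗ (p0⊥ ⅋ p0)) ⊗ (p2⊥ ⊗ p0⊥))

Proof tree:
[⊗]  ⊢ p2, p0, ((((p0⊥ ⅋ p0) ⊗ (p0⊥ ⅋ p0)) ⊗ (p0⊥ ⅋ p0)) ⊗ (p2⊥ ⊗ p0⊥))
  [⊗]  ⊢ (((p0⊥ ⅋ p0) ⊗ (p0⊥ ⅋ p0)) ⊗ (p0⊥ ⅋ p0))
    [⊗]  ⊢ ((p0⊥ ⅋ p0) ⊗ (p0⊥ ⅋ p0))
      [⅋]  ⊢ (p0⊥ ⅋ p0)
        [Ax]  ⊢ p0, p0⊥
      [⅋]  ⊢ (p0⊥ ⅋ p0)
        [Ax]  ⊢ p0, p0⊥
    [⅋]  ⊢ (p0⊥ ⅋ p0)
      [Ax]  ⊢ p0, p0⊥
  [⊗]  ⊢ p2, p0, (p2⊥ ⊗ p0⊥)
    [Ax]  ⊢ p2, p2⊥
    [Ax]  ⊢ p0, p0⊥

Result: YES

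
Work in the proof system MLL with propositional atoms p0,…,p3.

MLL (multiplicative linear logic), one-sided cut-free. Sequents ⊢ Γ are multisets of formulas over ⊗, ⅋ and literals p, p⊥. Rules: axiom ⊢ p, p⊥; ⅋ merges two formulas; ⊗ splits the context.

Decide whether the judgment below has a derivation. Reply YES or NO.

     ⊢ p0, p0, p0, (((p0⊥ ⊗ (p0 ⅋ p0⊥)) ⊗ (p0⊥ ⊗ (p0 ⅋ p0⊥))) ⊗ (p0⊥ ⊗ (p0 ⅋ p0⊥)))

Derivation trace:
[⊗]  ⊢ p0, p0, p0, (((p0⊥ ⊗ (p0 ⅋ p0⊥)) ⊗ (p0⊥ ⊗ (p0 ⅋ p0⊥))) ⊗ (p0⊥ ⊗ (p0 ⅋ p0⊥)))
  [⊗]  ⊢ p0, p0, ((p0⊥ ⊗ (p0 ⅋ p0⊥)) ⊗ (p0⊥ ⊗ (p0 ⅋ p0⊥)))
    [⊗]  ⊢ p0, (p0⊥ ⊗ (p0 ⅋ p0⊥))
      [Ax]  ⊢ p0, p0⊥
      [⅋]  ⊢ (p0 ⅋ p0⊥)
        [Ax]  ⊢ p0, p0⊥
    [⊗]  ⊢ p0, (p0⊥ ⊗ (p0 ⅋ p0⊥))
      [Ax]  ⊢ p0, p0⊥
      [⅋]  ⊢ (p0 ⅋ p0⊥)
        [Ax]  ⊢ p0, p0⊥
  [⊗]  ⊢ p0, (p0⊥ ⊗ (p0 ⅋ p0⊥))
    [Ax]  ⊢ p0, p0⊥
    [⅋]  ⊢ (p0 ⅋ p0⊥)
      [Ax]  ⊢ p0, p0⊥

Result: YES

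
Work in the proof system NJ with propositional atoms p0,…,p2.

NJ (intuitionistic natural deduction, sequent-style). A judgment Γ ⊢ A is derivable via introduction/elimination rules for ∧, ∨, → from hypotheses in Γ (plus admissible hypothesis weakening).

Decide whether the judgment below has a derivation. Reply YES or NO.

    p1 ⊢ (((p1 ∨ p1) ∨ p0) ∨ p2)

Derivation (root first):
[∨I₁] p1 ⊢ (((p1 ∨ p1) ∨ p0) ∨ p2)
  [∨I₁] p1 ⊢ ((p1 ∨ p1) ∨ p0)
    [∨I₂] p1 ⊢ (p1 ∨ p1)
      [Ax] p1 ⊢ p1

Result: YES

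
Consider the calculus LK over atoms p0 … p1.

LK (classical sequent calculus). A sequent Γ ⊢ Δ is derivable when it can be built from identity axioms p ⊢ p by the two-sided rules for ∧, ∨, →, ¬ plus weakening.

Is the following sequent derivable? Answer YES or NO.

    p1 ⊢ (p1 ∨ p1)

Proof tree:
[∨R] p1 ⊢ (p1 ∨ p1)
  [WR] p1 ⊢ p1, p1
    [Ax] p1 ⊢ p1

Result: YES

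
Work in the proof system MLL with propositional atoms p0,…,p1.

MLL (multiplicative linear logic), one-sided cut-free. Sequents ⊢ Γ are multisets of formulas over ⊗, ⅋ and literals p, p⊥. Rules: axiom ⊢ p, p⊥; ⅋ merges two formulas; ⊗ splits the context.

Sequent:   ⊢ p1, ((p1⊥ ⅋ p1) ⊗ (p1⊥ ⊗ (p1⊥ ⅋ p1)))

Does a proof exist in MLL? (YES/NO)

Derivation (root first):
[⊗]  ⊢ p1, ((p1⊥ ⅋ p1) ⊗ (p1⊥ ⊗ (p1⊥ ⅋ p1)))
  [⅋]  ⊢ (p1⊥ ⅋ p1)
    [Ax]  ⊢ p1, p1⊥
  [⊗]  ⊢ p1, (p1⊥ ⊗ (p1⊥ ⅋ p1))
    [Ax]  ⊢ p1, p1⊥
    [⅋]  ⊢ (p1⊥ ⅋ p1)
      [Ax]  ⊢ p1, p1⊥

Result: YES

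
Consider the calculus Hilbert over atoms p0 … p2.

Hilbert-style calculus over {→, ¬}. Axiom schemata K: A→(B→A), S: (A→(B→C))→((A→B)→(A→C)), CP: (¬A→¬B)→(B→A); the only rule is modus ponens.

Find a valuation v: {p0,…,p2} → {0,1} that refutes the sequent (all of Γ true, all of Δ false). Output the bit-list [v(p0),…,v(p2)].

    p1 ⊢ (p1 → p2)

Search for a countermodel by truth-table:
  v=000: Γ:[p1=F] Δ:[(p1 → p2)=T] refutes=False
  v=001: Γ:[p1=F] Δ:[(p1 → p2)=T] refutes=False
  v=010: Γ:[p1=T] Δ:[(p1 → p2)=F] refutes=True  ← countermodel

Result: [0, 1, 0]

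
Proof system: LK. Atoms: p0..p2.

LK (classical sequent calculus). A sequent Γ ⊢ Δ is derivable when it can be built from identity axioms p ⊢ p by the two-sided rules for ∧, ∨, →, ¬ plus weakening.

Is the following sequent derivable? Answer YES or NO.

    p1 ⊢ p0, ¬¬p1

Proof tree:
[¬R] p1 ⊢ p0, ¬¬p1
  [WR] p1, ¬p1 ⊢ p0
    [¬L] p1, ¬p1 ⊢ 
      [Ax] p1 ⊢ p1

Result: YES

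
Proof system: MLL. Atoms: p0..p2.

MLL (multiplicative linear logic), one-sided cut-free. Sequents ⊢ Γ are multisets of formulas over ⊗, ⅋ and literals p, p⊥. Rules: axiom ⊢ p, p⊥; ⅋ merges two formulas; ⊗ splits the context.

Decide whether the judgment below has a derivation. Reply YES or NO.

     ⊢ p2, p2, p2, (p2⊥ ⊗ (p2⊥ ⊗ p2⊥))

Proof tree:
[⊗]  ⊢ p2, p2, p2, (p2⊥ ⊗ (p2⊥ ⊗ p2⊥))
  [Ax]  ⊢ p2, p2⊥
  [⊗]  ⊢ p2, p2, (p2⊥ ⊗ p2⊥)
    [Ax]  ⊢ p2, p2⊥
    [Ax]  ⊢ p2, p2⊥

Result: YES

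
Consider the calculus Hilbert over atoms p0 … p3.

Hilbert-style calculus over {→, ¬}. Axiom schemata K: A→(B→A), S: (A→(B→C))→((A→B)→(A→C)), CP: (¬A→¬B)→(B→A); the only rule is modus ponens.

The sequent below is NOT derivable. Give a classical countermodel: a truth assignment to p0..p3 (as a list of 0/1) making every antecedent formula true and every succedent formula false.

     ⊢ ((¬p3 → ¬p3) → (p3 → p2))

Enumerate valuations to refute Γ ⊢ Δ:
  v=0000: Γ:[] Δ:[((¬p3 → ¬p3) → (p3 → p2))=T] refutes=False
  v=0001: Γ:[] Δ:[((¬p3 → ¬p3) → (p3 → p2))=F] refutes=True  ← countermodel

Result: [0, 0, 0, 1]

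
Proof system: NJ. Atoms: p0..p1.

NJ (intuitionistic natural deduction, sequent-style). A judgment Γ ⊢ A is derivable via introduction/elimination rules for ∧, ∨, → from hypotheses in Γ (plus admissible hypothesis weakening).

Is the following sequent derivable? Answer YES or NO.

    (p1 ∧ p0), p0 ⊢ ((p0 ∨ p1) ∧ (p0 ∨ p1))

Proof tree:
[∧I] (p1 ∧ p0), p0 ⊢ ((p0 ∨ p1) ∧ (p0 ∨ p1))
  [Wk] p0, (p1 ∧ p0) ⊢ (p0 ∨ p1)
    [∨I₁] p0 ⊢ (p0 ∨ p1)
      [Ax] p0 ⊢ p0
  [Wk] p0, (p1 ∧ p0) ⊢ (p0 ∨ p1)
    [∨I₁] p0 ⊢ (p0 ∨ p1)
      [Ax] p0 ⊢ p0

Result: YES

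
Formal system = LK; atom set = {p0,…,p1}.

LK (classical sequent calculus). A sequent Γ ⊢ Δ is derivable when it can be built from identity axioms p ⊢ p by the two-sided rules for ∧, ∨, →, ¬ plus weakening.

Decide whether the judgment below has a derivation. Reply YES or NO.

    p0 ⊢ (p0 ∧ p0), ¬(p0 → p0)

Derivation trace:
[¬R] p0 ⊢ (p0 ∧ p0), ¬(p0 → p0)
  [∧R] (p0 → p0), p0 ⊢ (p0 ∧ p0)
    [Ax] p0 ⊢ p0
    [→L] p0, (p0 → p0) ⊢ p0
      [Ax] p0 ⊢ p0
      [Ax] p0 ⊢ p0

Result: YES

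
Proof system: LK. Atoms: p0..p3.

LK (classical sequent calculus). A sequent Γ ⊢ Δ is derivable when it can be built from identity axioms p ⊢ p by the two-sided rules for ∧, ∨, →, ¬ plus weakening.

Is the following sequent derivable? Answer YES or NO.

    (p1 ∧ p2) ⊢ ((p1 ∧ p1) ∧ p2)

Proof tree:
[∧L] (p1 ∧ p2) ⊢ ((p1 ∧ p1) ∧ p2)
  [∧R] p1, p2 ⊢ ((p1 ∧ p1) ∧ p2)
    [∧R] p1 ⊢ (p1 ∧ p1)
      [Ax] p1 ⊢ p1
      [Ax] p1 ⊢ p1
    [Ax] p2 ⊢ p2

Result: YES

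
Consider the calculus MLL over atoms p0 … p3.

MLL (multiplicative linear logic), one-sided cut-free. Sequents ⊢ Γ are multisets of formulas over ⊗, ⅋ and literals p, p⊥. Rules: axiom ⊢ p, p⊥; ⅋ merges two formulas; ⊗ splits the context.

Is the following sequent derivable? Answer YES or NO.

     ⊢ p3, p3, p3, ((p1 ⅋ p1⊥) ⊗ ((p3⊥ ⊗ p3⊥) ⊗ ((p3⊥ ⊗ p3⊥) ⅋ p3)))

Derivation trace:
[⊗]  ⊢ p3, p3, p3, ((p1 ⅋ p1⊥) ⊗ ((p3⊥ ⊗ p3⊥) ⊗ ((p3⊥ ⊗ p3⊥) ⅋ p3)))
  [⅋]  ⊢ (p1 ⅋ p1⊥)
    [Ax]  ⊢ p1, p1⊥
  [⊗]  ⊢ p3, p3, p3, ((p3⊥ ⊗ p3⊥) ⊗ ((p3⊥ ⊗ p3⊥) ⅋ p3))
    [⊗]  ⊢ p3, p3, (p3⊥ ⊗ p3⊥)
      [Ax]  ⊢ p3, p3⊥
      [Ax]  ⊢ p3, p3⊥
    [⅋]  ⊢ p3, ((p3⊥ ⊗ p3⊥) ⅋ p3)
      [⊗]  ⊢ p3, p3, (p3⊥ ⊗ p3⊥)
        [Ax]  ⊢ p3, p3⊥
        [Ax]  ⊢ p3, p3⊥

Result: YES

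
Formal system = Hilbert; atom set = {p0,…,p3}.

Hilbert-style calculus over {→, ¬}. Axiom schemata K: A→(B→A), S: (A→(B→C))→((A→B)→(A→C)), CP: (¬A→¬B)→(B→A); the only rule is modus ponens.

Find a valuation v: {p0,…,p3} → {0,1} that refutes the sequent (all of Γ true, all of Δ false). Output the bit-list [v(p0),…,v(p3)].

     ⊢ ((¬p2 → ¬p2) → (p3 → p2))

Enumerate valuations to refute Γ ⊢ Δ:
  v=0000: Γ:[] Δ:[((¬p2 → ¬p2) → (p3 → p2))=T] refutes=False
  v=0001: Γ:[] Δ:[((¬p2 → ¬p2) → (p3 → p2))=F] refutes=True  ← countermodel

Result: [0, 0, 0, 1]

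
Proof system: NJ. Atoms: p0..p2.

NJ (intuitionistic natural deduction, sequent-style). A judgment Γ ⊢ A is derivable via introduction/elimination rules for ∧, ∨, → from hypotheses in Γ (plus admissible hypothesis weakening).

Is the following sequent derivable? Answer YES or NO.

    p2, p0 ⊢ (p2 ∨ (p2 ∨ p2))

Derivation (root first):
[∨I₂] p2, p0 ⊢ (p2 ∨ (p2 ∨ p2))
  [Wk] p2, p0 ⊢ (p2 ∨ p2)
    [∨I₁] p2 ⊢ (p2 ∨ p2)
      [Ax] p2 ⊢ p2

Result: YES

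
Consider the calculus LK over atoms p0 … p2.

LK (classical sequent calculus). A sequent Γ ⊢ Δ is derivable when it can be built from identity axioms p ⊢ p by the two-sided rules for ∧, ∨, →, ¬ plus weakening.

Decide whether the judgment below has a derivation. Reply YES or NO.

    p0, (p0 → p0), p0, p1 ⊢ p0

Derivation trace:
[WL] p0, (p0 → p0), p0, p1 ⊢ p0
  [WL] p0, (p0 → p0), p0 ⊢ p0
    [→L] p0, (p0 → p0) ⊢ p0
      [Ax] p0 ⊢ p0
      [Ax] p0 ⊢ p0

Result: YES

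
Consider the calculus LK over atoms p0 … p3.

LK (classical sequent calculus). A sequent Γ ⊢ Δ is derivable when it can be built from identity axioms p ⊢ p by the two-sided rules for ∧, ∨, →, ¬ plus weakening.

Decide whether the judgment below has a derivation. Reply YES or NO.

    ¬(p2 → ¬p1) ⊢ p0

Truth-table refutation:
  v=0000: Γ:[¬(p2 → ¬p1)=F] Δ:[p0=F] refutes=False
  v=0001: Γ:[¬(p2 → ¬p1)=F] Δ:[p0=F] refutes=False
  v=0010: Γ:[¬(p2 → ¬p1)=F] Δ:[p0=F] refutes=False
  v=0011: Γ:[¬(p2 → ¬p1)=F] Δ:[p0=F] refutes=False
  v=0100: Γ:[¬(p2 → ¬p1)=F] Δ:[p0=F] refutes=False
  v=0101: Γ:[¬(p2 → ¬p1)=F] Δ:[p0=F] refutes=False
  v=0110: Γ:[¬(p2 → ¬p1)=T] Δ:[p0=F] refutes=True  ← countermodel

Result: NO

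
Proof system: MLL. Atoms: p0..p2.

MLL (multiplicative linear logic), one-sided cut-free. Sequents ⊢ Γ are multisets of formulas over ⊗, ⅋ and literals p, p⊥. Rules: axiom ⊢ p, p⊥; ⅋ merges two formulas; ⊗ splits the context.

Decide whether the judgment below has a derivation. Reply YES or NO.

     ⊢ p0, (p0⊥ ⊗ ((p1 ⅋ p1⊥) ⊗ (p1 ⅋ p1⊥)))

Derivation trace:
[⊗]  ⊢ p0, (p0⊥ ⊗ ((p1 ⅋ p1⊥) ⊗ (p1 ⅋ p1⊥)))
  [Ax]  ⊢ p0, p0⊥
  [⊗]  ⊢ ((p1 ⅋ p1⊥) ⊗ (p1 ⅋ p1⊥))
    [⅋]  ⊢ (p1 ⅋ p1⊥)
      [Ax]  ⊢ p1, p1⊥
    [⅋]  ⊢ (p1 ⅋ p1⊥)
      [Ax]  ⊢ p1, p1⊥

Result: YES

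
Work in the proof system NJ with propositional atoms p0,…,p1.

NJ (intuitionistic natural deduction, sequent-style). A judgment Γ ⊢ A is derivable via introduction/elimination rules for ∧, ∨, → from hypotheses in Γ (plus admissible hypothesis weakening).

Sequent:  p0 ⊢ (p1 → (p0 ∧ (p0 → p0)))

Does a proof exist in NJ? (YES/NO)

Proof tree:
[→I] p0 ⊢ (p1 → (p0 ∧ (p0 → p0)))
  [∧I] p1, p0 ⊢ (p0 ∧ (p0 → p0))
    [→E] p0 ⊢ p0
      [→I]  ⊢ (p0 → p0)
        [Ax] p0 ⊢ p0
      [Ax] p0 ⊢ p0
    [Wk] p1 ⊢ (p0 → p0)
      [→I]  ⊢ (p0 → p0)
        [Ax] p0 ⊢ p0

Result: YES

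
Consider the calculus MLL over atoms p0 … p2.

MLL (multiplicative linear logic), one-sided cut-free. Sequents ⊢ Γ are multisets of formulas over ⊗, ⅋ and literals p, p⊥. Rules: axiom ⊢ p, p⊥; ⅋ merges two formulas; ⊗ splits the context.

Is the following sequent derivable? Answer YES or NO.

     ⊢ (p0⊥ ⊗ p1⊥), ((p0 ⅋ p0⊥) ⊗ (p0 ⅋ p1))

Derivation (root first):
[⊗]  ⊢ (p0⊥ ⊗ p1⊥), ((p0 ⅋ p0⊥) ⊗ (p0 ⅋ p1))
  [⅋]  ⊢ (p0 ⅋ p0⊥)
    [Ax]  ⊢ p0, p0⊥
  [⅋]  ⊢ (p0⊥ ⊗ p1⊥), (p0 ⅋ p1)
    [⊗]  ⊢ p0, p1, (p0⊥ ⊗ p1⊥)
      [Ax]  ⊢ p0, p0⊥
      [Ax]  ⊢ p1, p1⊥

Result: YES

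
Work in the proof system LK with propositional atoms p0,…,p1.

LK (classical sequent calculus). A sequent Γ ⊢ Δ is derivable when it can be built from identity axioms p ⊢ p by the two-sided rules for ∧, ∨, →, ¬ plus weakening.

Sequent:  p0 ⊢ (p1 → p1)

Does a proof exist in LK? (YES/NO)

Derivation trace:
[WL] p0 ⊢ (p1 → p1)
  [→R]  ⊢ (p1 → p1)
    [Ax] p1 ⊢ p1

Result: YES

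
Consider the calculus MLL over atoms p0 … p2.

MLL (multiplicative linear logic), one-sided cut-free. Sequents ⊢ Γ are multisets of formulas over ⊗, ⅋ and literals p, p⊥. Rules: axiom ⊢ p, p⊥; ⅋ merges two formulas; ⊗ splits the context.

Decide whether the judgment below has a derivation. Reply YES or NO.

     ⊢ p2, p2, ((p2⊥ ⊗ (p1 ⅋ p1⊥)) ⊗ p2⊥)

Derivation (root first):
[⊗]  ⊢ p2, p2, ((p2⊥ ⊗ (p1 ⅋ p1⊥)) ⊗ p2⊥)
  [⊗]  ⊢ p2, (p2⊥ ⊗ (p1 ⅋ p1⊥))
    [Ax]  ⊢ p2, p2⊥
    [⅋]  ⊢ (p1 ⅋ p1⊥)
      [Ax]  ⊢ p1, p1⊥
  [Ax]  ⊢ p2, p2⊥

Result: YES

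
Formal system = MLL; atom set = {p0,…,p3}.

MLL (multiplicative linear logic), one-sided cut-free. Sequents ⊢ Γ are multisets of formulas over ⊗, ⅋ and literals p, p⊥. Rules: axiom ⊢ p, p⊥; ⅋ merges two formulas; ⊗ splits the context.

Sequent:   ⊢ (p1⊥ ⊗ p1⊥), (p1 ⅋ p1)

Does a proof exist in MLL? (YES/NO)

Derivation trace:
[⅋]  ⊢ (p1⊥ ⊗ p1⊥), (p1 ⅋ p1)
  [⊗]  ⊢ p1, p1, (p1⊥ ⊗ p1⊥)
    [Ax]  ⊢ p1, p1⊥
    [Ax]  ⊢ p1, p1⊥

Result: YES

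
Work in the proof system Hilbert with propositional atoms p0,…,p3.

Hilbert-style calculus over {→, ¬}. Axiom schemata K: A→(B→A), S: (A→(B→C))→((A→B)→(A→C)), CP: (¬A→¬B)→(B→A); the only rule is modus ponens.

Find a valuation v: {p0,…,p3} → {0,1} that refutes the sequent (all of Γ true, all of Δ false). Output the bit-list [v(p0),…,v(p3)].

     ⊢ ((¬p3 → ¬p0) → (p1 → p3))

Search for a countermodel by truth-table:
  v=0000: Γ:[] Δ:[((¬p3 → ¬p0) → (p1 → p3))=T] refutes=False
  v=0001: Γ:[] Δ:[((¬p3 → ¬p0) → (p1 → p3))=T] refutes=False
  v=0010: Γ:[] Δ:[((¬p3 → ¬p0) → (p1 → p3))=T] refutes=False
  v=0011: Γ:[] Δ:[((¬p3 → ¬p0) → (p1 → p3))=T] refutes=False
  v=0100: Γ:[] Δ:[((¬p3 → ¬p0) → (p1 → p3))=F] refutes=True  ← countermodel

Result: [0, 1, 0, 0]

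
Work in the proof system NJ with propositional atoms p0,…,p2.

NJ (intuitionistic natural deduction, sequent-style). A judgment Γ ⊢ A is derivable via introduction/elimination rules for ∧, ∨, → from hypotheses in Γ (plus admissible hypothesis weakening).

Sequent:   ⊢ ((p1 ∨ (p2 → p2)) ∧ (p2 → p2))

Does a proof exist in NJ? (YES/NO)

Proof tree:
[∧I]  ⊢ ((p1 ∨ (p2 → p2)) ∧ (p2 → p2))
  [∨I₂]  ⊢ (p1 ∨ (p2 → p2))
    [→I]  ⊢ (p2 → p2)
      [Ax] p2 ⊢ p2
  [→I]  ⊢ (p2 → p2)
    [Ax] p2 ⊢ p2

Result: YES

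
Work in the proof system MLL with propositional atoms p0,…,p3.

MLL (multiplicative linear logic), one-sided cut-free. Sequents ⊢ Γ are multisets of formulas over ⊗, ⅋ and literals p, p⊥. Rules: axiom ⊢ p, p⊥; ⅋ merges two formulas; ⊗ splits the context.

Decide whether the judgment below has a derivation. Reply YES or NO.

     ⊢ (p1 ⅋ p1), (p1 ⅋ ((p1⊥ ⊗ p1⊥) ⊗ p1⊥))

Derivation (root first):
[⅋]  ⊢ (p1 ⅋ p1), (p1 ⅋ ((p1⊥ ⊗ p1⊥) ⊗ p1⊥))
  [⅋]  ⊢ p1, ((p1⊥ ⊗ p1⊥) ⊗ p1⊥), (p1 ⅋ p1)
    [⊗]  ⊢ p1, p1, p1, ((p1⊥ ⊗ p1⊥) ⊗ p1⊥)
      [⊗]  ⊢ p1, p1, (p1⊥ ⊗ p1⊥)
        [Ax]  ⊢ p1, p1⊥
        [Ax]  ⊢ p1, p1⊥
      [Ax]  ⊢ p1, p1⊥

Result: YES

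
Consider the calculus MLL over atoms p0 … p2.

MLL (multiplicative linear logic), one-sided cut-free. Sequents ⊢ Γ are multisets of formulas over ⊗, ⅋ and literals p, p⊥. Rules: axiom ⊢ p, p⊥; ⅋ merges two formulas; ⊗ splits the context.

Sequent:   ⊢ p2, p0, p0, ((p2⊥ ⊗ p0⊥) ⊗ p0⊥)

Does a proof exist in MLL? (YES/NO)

Derivation trace:
[⊗]  ⊢ p2, p0, p0, ((p2⊥ ⊗ p0⊥) ⊗ p0⊥)
  [⊗]  ⊢ p2, p0, (p2⊥ ⊗ p0⊥)
    [Ax]  ⊢ p2, p2⊥
    [Ax]  ⊢ p0, p0⊥
  [Ax]  ⊢ p0, p0⊥

Result: YES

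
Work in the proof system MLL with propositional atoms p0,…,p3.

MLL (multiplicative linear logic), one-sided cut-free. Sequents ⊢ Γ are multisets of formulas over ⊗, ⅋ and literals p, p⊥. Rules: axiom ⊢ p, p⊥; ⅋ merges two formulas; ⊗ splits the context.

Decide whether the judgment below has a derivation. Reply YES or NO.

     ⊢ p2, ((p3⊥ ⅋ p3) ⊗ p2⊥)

Derivation (root first):
[⊗]  ⊢ p2, ((p3⊥ ⅋ p3) ⊗ p2⊥)
  [⅋]  ⊢ (p3⊥ ⅋ p3)
    [Ax]  ⊢ p3, p3⊥
  [Ax]  ⊢ p2, p2⊥

Result: YES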